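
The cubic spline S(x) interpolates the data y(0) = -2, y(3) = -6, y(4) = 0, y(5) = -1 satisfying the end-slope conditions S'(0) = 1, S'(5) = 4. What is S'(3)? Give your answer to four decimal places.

5.6207

Write M_i for S''(x_i). With h_i = 3, 1, 1 and divided differences Δ_i = -4/3, 6, -1, the continuity of S' gives the tridiagonal system
  3·M_0 + 8·M_1 + 1·M_2 = 6(Δ_1 - Δ_0) = 44
  1·M_1 + 4·M_2 + 1·M_3 = 6(Δ_2 - Δ_1) = -42
Clamped end conditions give two more equations: 2h_0·M_0 + h_0·M_1 = 6(Δ_0 - S'(0)) = -14 and h_2·M_2 + 2h_2·M_3 = 6(S'(5) - Δ_2) = 30.
Hence M_0 = -674/87, M_1 = 314/29, M_2 = -562/29, M_3 = 716/29.
On [3, 4], S'(x) = b_1 + 2c_1·(x - 3) + 3d_1·(x - 3)² with b_1 = Δ_1 - h_1(2M_1 + M_2)/6 = 163/29, c_1 = M_1/2 = 157/29, d_1 = (M_2 - M_1)/(6h_1) = -146/29. So S'(3) = 163/29.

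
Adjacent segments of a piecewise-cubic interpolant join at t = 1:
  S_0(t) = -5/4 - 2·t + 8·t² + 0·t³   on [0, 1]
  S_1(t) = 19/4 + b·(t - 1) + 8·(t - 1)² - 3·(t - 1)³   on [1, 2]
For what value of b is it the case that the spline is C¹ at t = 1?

S_0'(t) = -2 + 16·t + 0·t², so S_0'(1) = 14. On the right, S_1'(1) = b, so b = 14.

14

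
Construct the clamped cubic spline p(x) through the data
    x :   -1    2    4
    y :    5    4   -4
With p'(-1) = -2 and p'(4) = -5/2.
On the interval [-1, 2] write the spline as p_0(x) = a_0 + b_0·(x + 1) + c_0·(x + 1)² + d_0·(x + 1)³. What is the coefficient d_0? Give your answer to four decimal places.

Let m_i = p''(x_i). Step sizes h_i = 3, 2; slopes of the chords Δ_i = (y_(i+1) - y_i)/h_i = -1/3, -4.
  3·m_0 + 10·m_1 + 2·m_2 = 6(Δ_1 - Δ_0) = -22
Clamped end conditions give two more equations: 2h_0·m_0 + h_0·m_1 = 6(Δ_0 - p'(-1)) = 10 and h_1·m_1 + 2h_1·m_2 = 6(p'(4) - Δ_1) = 9.
Solving the tridiagonal system: m_0 = 113/30, m_1 = -21/5, m_2 = 87/20.
On [-1, 2], with p_0(x) = a_0 + b_0·(x + 1) + c_0·(x + 1)² + d_0·(x + 1)³: c_0 = m_0/2 = 113/60, d_0 = (m_1 - m_0)/(6h_0) = -239/540, b_0 = Δ_0 - h_0(2m_0 + m_1)/6 = -2.

-0.4426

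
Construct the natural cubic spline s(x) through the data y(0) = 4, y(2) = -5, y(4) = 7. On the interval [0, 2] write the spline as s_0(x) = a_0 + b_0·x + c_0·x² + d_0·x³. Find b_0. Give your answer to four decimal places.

With σ_i denoting the second derivative at x_i, h_i = 2, 2, and Δ_i = (y_(i+1) − y_i)/h_i = -9/2, 6:
  2·σ_0 + 8·σ_1 + 2·σ_2 = 6(Δ_1 - Δ_0) = 63
Natural end conditions: σ_0 = σ_2 = 0.
Solving: σ_0 = 0, σ_1 = 63/8, σ_2 = 0.
On [0, 2], with s_0(x) = a_0 + b_0·x + c_0·x² + d_0·x³: c_0 = σ_0/2 = 0, d_0 = (σ_1 - σ_0)/(6h_0) = 21/32, b_0 = Δ_0 - h_0(2σ_0 + σ_1)/6 = -57/8.

-7.1250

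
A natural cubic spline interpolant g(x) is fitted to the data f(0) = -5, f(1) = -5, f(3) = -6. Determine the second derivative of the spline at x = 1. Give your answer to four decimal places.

-0.5000

Put m_i = g'' at the i-th knot. Here h = (1, 2) and Δ = (0, -1/2), so the interior equations h_(i-1)·m_(i-1) + 2(h_(i-1)+h_i)·m_i + h_i·m_(i+1) = 6(Δ_i − Δ_(i-1)) read
  1·m_0 + 6·m_1 + 2·m_2 = 6(Δ_1 - Δ_0) = -3
Natural end conditions: m_0 = m_2 = 0.
Hence m_0 = 0, m_1 = -1/2, m_2 = 0.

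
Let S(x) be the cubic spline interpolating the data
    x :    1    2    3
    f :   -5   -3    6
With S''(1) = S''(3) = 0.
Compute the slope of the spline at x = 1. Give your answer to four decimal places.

Write σ_i for S''(x_i). With h_i = 1, 1 and divided differences Δ_i = 2, 9, the continuity of S' gives the tridiagonal system
  1·σ_0 + 4·σ_1 + 1·σ_2 = 6(Δ_1 - Δ_0) = 42
Natural end conditions: σ_0 = σ_2 = 0.
Forward elimination and back-substitution give σ_0 = 0, σ_1 = 21/2, σ_2 = 0.
On [1, 2], S'(x) = b_0 + 2c_0·(x - 1) + 3d_0·(x - 1)² with b_0 = Δ_0 - h_0(2σ_0 + σ_1)/6 = 1/4, c_0 = σ_0/2 = 0, d_0 = (σ_1 - σ_0)/(6h_0) = 7/4. So S'(1) = 1/4.

0.2500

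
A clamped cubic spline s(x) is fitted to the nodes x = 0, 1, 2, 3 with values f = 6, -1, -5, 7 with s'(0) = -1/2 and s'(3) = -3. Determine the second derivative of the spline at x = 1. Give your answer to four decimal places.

-0.8667

Put M_i = s'' at the i-th knot. Here h = (1, 1, 1) and Δ = (-7, -4, 12), so the interior equations h_(i-1)·M_(i-1) + 2(h_(i-1)+h_i)·M_i + h_i·M_(i+1) = 6(Δ_i − Δ_(i-1)) read
  1·M_0 + 4·M_1 + 1·M_2 = 6(Δ_1 - Δ_0) = 18
  1·M_1 + 4·M_2 + 1·M_3 = 6(Δ_2 - Δ_1) = 96
Clamped end conditions give two more equations: 2h_0·M_0 + h_0·M_1 = 6(Δ_0 - s'(0)) = -39 and h_2·M_2 + 2h_2·M_3 = 6(s'(3) - Δ_2) = -90.
Hence M_0 = -286/15, M_1 = -13/15, M_2 = 608/15, M_3 = -979/15.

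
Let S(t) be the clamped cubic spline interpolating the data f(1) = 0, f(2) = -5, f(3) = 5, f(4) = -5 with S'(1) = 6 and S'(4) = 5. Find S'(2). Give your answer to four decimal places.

2.7333

With σ_i denoting the second derivative at x_i, h_i = 1, 1, 1, and Δ_i = (y_(i+1) − y_i)/h_i = -5, 10, -10:
  1·σ_0 + 4·σ_1 + 1·σ_2 = 6(Δ_1 - Δ_0) = 90
  1·σ_1 + 4·σ_2 + 1·σ_3 = 6(Δ_2 - Δ_1) = -120
Clamped end conditions give two more equations: 2h_0·σ_0 + h_0·σ_1 = 6(Δ_0 - S'(1)) = -66 and h_2·σ_2 + 2h_2·σ_3 = 6(S'(4) - Δ_2) = 90.
Solving: σ_0 = -892/15, σ_1 = 794/15, σ_2 = -934/15, σ_3 = 1142/15.
On [2, 3], S'(t) = b_1 + 2c_1·(t - 2) + 3d_1·(t - 2)² with b_1 = Δ_1 - h_1(2σ_1 + σ_2)/6 = 41/15, c_1 = σ_1/2 = 397/15, d_1 = (σ_2 - σ_1)/(6h_1) = -96/5. So S'(2) = 41/15.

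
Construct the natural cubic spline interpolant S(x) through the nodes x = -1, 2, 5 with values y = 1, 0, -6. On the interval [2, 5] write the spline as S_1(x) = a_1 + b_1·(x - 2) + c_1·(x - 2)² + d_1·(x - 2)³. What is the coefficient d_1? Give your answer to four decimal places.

Write m_i for S''(x_i). With h_i = 3, 3 and divided differences Δ_i = -1/3, -2, the continuity of S' gives the tridiagonal system
  3·m_0 + 12·m_1 + 3·m_2 = 6(Δ_1 - Δ_0) = -10
Natural end conditions: m_0 = m_2 = 0.
Solving the tridiagonal system: m_0 = 0, m_1 = -5/6, m_2 = 0.
On [2, 5], with S_1(x) = a_1 + b_1·(x - 2) + c_1·(x - 2)² + d_1·(x - 2)³: c_1 = m_1/2 = -5/12, d_1 = (m_2 - m_1)/(6h_1) = 5/108, b_1 = Δ_1 - h_1(2m_1 + m_2)/6 = -7/6.

0.0463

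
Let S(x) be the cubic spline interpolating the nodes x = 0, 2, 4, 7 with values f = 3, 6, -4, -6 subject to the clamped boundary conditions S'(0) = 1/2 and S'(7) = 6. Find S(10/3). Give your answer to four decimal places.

0.0861

Write M_i for S''(x_i). With h_i = 2, 2, 3 and divided differences Δ_i = 3/2, -5, -2/3, the continuity of S' gives the tridiagonal system
  2·M_0 + 8·M_1 + 2·M_2 = 6(Δ_1 - Δ_0) = -39
  2·M_1 + 10·M_2 + 3·M_3 = 6(Δ_2 - Δ_1) = 26
Clamped end conditions give two more equations: 2h_0·M_0 + h_0·M_1 = 6(Δ_0 - S'(0)) = 6 and h_2·M_2 + 2h_2·M_3 = 6(S'(7) - Δ_2) = 40.
Solving: M_0 = 357/74, M_1 = -246/37, M_2 = 84/37, M_3 = 614/111.
On [2, 4], S(x) = 6 - 49/37·(x - 2) - 123/37·(x - 2)² + 55/74·(x - 2)³.
With (x - 2) = 4/3: S(10/3) = 86/999.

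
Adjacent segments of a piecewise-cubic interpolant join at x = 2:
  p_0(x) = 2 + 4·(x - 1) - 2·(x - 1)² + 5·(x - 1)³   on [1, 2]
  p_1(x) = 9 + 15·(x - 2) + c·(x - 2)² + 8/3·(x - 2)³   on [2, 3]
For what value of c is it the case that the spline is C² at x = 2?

13

p_0''(x) = -4 + 30·(x - 1), so p_0''(2) = 26. On the right, p_1''(2) = 2c, so c = 13.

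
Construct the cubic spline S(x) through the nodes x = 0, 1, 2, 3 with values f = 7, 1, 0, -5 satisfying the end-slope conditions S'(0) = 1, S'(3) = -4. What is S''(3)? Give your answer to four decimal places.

9.4667

Let M_i = S''(x_i). Step sizes h_i = 1, 1, 1; slopes of the chords Δ_i = (y_(i+1) - y_i)/h_i = -6, -1, -5.
  1·M_0 + 4·M_1 + 1·M_2 = 6(Δ_1 - Δ_0) = 30
  1·M_1 + 4·M_2 + 1·M_3 = 6(Δ_2 - Δ_1) = -24
Clamped end conditions give two more equations: 2h_0·M_0 + h_0·M_1 = 6(Δ_0 - S'(0)) = -42 and h_2·M_2 + 2h_2·M_3 = 6(S'(3) - Δ_2) = 6.
Solving: M_0 = -452/15, M_1 = 274/15, M_2 = -194/15, M_3 = 142/15.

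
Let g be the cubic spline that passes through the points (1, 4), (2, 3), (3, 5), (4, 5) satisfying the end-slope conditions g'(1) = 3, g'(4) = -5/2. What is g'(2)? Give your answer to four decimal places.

-0.5667

Let M_i = g''(x_i). Step sizes h_i = 1, 1, 1; slopes of the chords Δ_i = (y_(i+1) - y_i)/h_i = -1, 2, 0.
  1·M_0 + 4·M_1 + 1·M_2 = 6(Δ_1 - Δ_0) = 18
  1·M_1 + 4·M_2 + 1·M_3 = 6(Δ_2 - Δ_1) = -12
Clamped end conditions give two more equations: 2h_0·M_0 + h_0·M_1 = 6(Δ_0 - g'(1)) = -24 and h_2·M_2 + 2h_2·M_3 = 6(g'(4) - Δ_2) = -15.
Solving: M_0 = -253/15, M_1 = 146/15, M_2 = -61/15, M_3 = -82/15.
On [2, 3], g'(x) = b_1 + 2c_1·(x - 2) + 3d_1·(x - 2)² with b_1 = Δ_1 - h_1(2M_1 + M_2)/6 = -17/30, c_1 = M_1/2 = 73/15, d_1 = (M_2 - M_1)/(6h_1) = -23/10. So g'(2) = -17/30.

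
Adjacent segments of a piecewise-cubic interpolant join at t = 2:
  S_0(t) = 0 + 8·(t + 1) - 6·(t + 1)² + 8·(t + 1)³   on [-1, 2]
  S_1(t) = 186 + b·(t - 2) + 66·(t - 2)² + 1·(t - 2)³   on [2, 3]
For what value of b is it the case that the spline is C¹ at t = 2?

188

S_0'(t) = 8 - 12·(t + 1) + 24·(t + 1)², so S_0'(2) = 188. On the right, S_1'(2) = b, so b = 188.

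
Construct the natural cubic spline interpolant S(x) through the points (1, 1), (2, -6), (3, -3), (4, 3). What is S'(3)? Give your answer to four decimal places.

5.7333

Put M_i = S'' at the i-th knot. Here h = (1, 1, 1) and Δ = (-7, 3, 6), so the interior equations h_(i-1)·M_(i-1) + 2(h_(i-1)+h_i)·M_i + h_i·M_(i+1) = 6(Δ_i − Δ_(i-1)) read
  1·M_0 + 4·M_1 + 1·M_2 = 6(Δ_1 - Δ_0) = 60
  1·M_1 + 4·M_2 + 1·M_3 = 6(Δ_2 - Δ_1) = 18
Natural end conditions: M_0 = M_3 = 0.
Solving: M_0 = 0, M_1 = 74/5, M_2 = 4/5, M_3 = 0.
On [3, 4], S'(x) = b_2 + 2c_2·(x - 3) + 3d_2·(x - 3)² with b_2 = Δ_2 - h_2(2M_2 + M_3)/6 = 86/15, c_2 = M_2/2 = 2/5, d_2 = (M_3 - M_2)/(6h_2) = -2/15. So S'(3) = 86/15.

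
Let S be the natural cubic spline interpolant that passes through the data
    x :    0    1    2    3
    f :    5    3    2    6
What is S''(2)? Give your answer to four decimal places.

Put σ_i = S'' at the i-th knot. Here h = (1, 1, 1) and Δ = (-2, -1, 4), so the interior equations h_(i-1)·σ_(i-1) + 2(h_(i-1)+h_i)·σ_i + h_i·σ_(i+1) = 6(Δ_i − Δ_(i-1)) read
  1·σ_0 + 4·σ_1 + 1·σ_2 = 6(Δ_1 - Δ_0) = 6
  1·σ_1 + 4·σ_2 + 1·σ_3 = 6(Δ_2 - Δ_1) = 30
Natural end conditions: σ_0 = σ_3 = 0.
Solving: σ_0 = 0, σ_1 = -2/5, σ_2 = 38/5, σ_3 = 0.

7.6000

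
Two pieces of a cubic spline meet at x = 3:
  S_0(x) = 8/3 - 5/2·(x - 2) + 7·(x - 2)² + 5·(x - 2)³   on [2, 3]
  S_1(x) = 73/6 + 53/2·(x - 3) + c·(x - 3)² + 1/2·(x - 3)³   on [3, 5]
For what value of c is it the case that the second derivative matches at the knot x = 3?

22

S_0''(x) = 14 + 30·(x - 2), so S_0''(3) = 44. On the right, S_1''(3) = 2c, so c = 22.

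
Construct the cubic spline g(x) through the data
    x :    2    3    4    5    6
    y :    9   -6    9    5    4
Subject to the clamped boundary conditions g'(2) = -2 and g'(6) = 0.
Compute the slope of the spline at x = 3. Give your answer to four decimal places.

Put m_i = g'' at the i-th knot. Here h = (1, 1, 1, 1) and Δ = (-15, 15, -4, -1), so the interior equations h_(i-1)·m_(i-1) + 2(h_(i-1)+h_i)·m_i + h_i·m_(i+1) = 6(Δ_i − Δ_(i-1)) read
  1·m_0 + 4·m_1 + 1·m_2 = 6(Δ_1 - Δ_0) = 180
  1·m_1 + 4·m_2 + 1·m_3 = 6(Δ_2 - Δ_1) = -114
  1·m_2 + 4·m_3 + 1·m_4 = 6(Δ_3 - Δ_2) = 18
Clamped end conditions give two more equations: 2h_0·m_0 + h_0·m_1 = 6(Δ_0 - g'(2)) = -78 and h_3·m_3 + 2h_3·m_4 = 6(g'(6) - Δ_3) = 6.
Solving: m_0 = -2179/28, m_1 = 1087/14, m_2 = -211/4, m_3 = 271/14, m_4 = -187/28.
On [3, 4], g'(x) = b_1 + 2c_1·(x - 3) + 3d_1·(x - 3)² with b_1 = Δ_1 - h_1(2m_1 + m_2)/6 = -117/56, c_1 = m_1/2 = 1087/28, d_1 = (m_2 - m_1)/(6h_1) = -1217/56. So g'(3) = -117/56.

-2.0893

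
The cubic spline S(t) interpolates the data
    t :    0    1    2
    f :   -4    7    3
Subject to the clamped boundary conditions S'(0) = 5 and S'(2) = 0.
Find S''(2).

With M_i denoting the second derivative at x_i, h_i = 1, 1, and Δ_i = (y_(i+1) − y_i)/h_i = 11, -4:
  1·M_0 + 4·M_1 + 1·M_2 = 6(Δ_1 - Δ_0) = -90
Clamped end conditions give two more equations: 2h_0·M_0 + h_0·M_1 = 6(Δ_0 - S'(0)) = 36 and h_1·M_1 + 2h_1·M_2 = 6(S'(2) - Δ_1) = 24.
Forward elimination and back-substitution give M_0 = 38, M_1 = -40, M_2 = 32.

32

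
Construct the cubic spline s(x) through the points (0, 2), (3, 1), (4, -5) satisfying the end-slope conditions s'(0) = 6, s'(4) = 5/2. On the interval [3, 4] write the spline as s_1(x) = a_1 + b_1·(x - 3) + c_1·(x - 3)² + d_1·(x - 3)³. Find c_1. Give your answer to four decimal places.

Put σ_i = s'' at the i-th knot. Here h = (3, 1) and Δ = (-1/3, -6), so the interior equations h_(i-1)·σ_(i-1) + 2(h_(i-1)+h_i)·σ_i + h_i·σ_(i+1) = 6(Δ_i − Δ_(i-1)) read
  3·σ_0 + 8·σ_1 + 1·σ_2 = 6(Δ_1 - Δ_0) = -34
Clamped end conditions give two more equations: 2h_0·σ_0 + h_0·σ_1 = 6(Δ_0 - s'(0)) = -38 and h_1·σ_1 + 2h_1·σ_2 = 6(s'(4) - Δ_1) = 51.
Hence σ_0 = -71/24, σ_1 = -27/4, σ_2 = 231/8.
On [3, 4], with s_1(x) = a_1 + b_1·(x - 3) + c_1·(x - 3)² + d_1·(x - 3)³: c_1 = σ_1/2 = -27/8, d_1 = (σ_2 - σ_1)/(6h_1) = 95/16, b_1 = Δ_1 - h_1(2σ_1 + σ_2)/6 = -137/16.

-3.3750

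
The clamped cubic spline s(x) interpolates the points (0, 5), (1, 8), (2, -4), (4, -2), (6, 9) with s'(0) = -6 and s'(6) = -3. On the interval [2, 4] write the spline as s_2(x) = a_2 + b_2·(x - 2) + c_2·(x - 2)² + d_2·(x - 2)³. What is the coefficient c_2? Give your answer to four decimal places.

Let M_i = s''(x_i). Step sizes h_i = 1, 1, 2, 2; slopes of the chords Δ_i = (y_(i+1) - y_i)/h_i = 3, -12, 1, 11/2.
  1·M_0 + 4·M_1 + 1·M_2 = 6(Δ_1 - Δ_0) = -90
  1·M_1 + 6·M_2 + 2·M_3 = 6(Δ_2 - Δ_1) = 78
  2·M_2 + 8·M_3 + 2·M_4 = 6(Δ_3 - Δ_2) = 27
Clamped end conditions give two more equations: 2h_0·M_0 + h_0·M_1 = 6(Δ_0 - s'(0)) = 54 and h_3·M_3 + 2h_3·M_4 = 6(s'(6) - Δ_3) = -51.
Solving the tridiagonal system: M_0 = 1299/28, M_1 = -543/14, M_2 = 75/4, M_3 = 15/7, M_4 = -387/28.
On [2, 4], with s_2(x) = a_2 + b_2·(x - 2) + c_2·(x - 2)² + d_2·(x - 2)³: c_2 = M_2/2 = 75/8, d_2 = (M_3 - M_2)/(6h_2) = -155/112, b_2 = Δ_2 - h_2(2M_2 + M_3)/6 = -171/14.

9.3750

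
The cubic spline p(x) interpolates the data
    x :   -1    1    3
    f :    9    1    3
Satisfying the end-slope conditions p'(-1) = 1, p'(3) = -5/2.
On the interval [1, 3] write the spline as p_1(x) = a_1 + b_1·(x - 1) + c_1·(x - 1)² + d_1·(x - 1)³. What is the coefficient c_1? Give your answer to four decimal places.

4.6250

With σ_i denoting the second derivative at x_i, h_i = 2, 2, and Δ_i = (y_(i+1) − y_i)/h_i = -4, 1:
  2·σ_0 + 8·σ_1 + 2·σ_2 = 6(Δ_1 - Δ_0) = 30
Clamped end conditions give two more equations: 2h_0·σ_0 + h_0·σ_1 = 6(Δ_0 - p'(-1)) = -30 and h_1·σ_1 + 2h_1·σ_2 = 6(p'(3) - Δ_1) = -21.
Forward elimination and back-substitution give σ_0 = -97/8, σ_1 = 37/4, σ_2 = -79/8.
On [1, 3], with p_1(x) = a_1 + b_1·(x - 1) + c_1·(x - 1)² + d_1·(x - 1)³: c_1 = σ_1/2 = 37/8, d_1 = (σ_2 - σ_1)/(6h_1) = -51/32, b_1 = Δ_1 - h_1(2σ_1 + σ_2)/6 = -15/8.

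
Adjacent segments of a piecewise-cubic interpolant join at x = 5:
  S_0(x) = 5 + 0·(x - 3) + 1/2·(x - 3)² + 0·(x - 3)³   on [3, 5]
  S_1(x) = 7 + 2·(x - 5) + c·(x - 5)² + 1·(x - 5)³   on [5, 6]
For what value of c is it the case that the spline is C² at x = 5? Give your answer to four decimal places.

S_0''(x) = 1 + 0·(x - 3), so S_0''(5) = 1. On the right, S_1''(5) = 2c, so c = 1/2.

0.5000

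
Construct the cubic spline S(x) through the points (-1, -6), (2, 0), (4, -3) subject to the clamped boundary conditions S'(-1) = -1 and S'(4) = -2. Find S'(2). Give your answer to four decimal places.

0.6500

Put σ_i = S'' at the i-th knot. Here h = (3, 2) and Δ = (2, -3/2), so the interior equations h_(i-1)·σ_(i-1) + 2(h_(i-1)+h_i)·σ_i + h_i·σ_(i+1) = 6(Δ_i − Δ_(i-1)) read
  3·σ_0 + 10·σ_1 + 2·σ_2 = 6(Δ_1 - Δ_0) = -21
Clamped end conditions give two more equations: 2h_0·σ_0 + h_0·σ_1 = 6(Δ_0 - S'(-1)) = 18 and h_1·σ_1 + 2h_1·σ_2 = 6(S'(4) - Δ_1) = -3.
Solving the tridiagonal system: σ_0 = 49/10, σ_1 = -19/5, σ_2 = 23/20.
On [2, 4], S'(x) = b_1 + 2c_1·(x - 2) + 3d_1·(x - 2)² with b_1 = Δ_1 - h_1(2σ_1 + σ_2)/6 = 13/20, c_1 = σ_1/2 = -19/10, d_1 = (σ_2 - σ_1)/(6h_1) = 33/80. So S'(2) = 13/20.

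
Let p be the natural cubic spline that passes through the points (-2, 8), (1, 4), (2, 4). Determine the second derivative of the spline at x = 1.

1

Write σ_i for p''(x_i). With h_i = 3, 1 and divided differences Δ_i = -4/3, 0, the continuity of p' gives the tridiagonal system
  3·σ_0 + 8·σ_1 + 1·σ_2 = 6(Δ_1 - Δ_0) = 8
Natural end conditions: σ_0 = σ_2 = 0.
Solving: σ_0 = 0, σ_1 = 1, σ_2 = 0.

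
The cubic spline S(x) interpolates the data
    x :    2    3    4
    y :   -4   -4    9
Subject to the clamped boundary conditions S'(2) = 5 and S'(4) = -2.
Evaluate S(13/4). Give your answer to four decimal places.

Write m_i for S''(x_i). With h_i = 1, 1 and divided differences Δ_i = 0, 13, the continuity of S' gives the tridiagonal system
  1·m_0 + 4·m_1 + 1·m_2 = 6(Δ_1 - Δ_0) = 78
Clamped end conditions give two more equations: 2h_0·m_0 + h_0·m_1 = 6(Δ_0 - S'(2)) = -30 and h_1·m_1 + 2h_1·m_2 = 6(S'(4) - Δ_1) = -90.
Solving: m_0 = -38, m_1 = 46, m_2 = -68.
On [3, 4], S(x) = -4 + 9·(x - 3) + 23·(x - 3)² - 19·(x - 3)³.
With (x - 3) = 1/4: S(13/4) = -39/64.

-0.6094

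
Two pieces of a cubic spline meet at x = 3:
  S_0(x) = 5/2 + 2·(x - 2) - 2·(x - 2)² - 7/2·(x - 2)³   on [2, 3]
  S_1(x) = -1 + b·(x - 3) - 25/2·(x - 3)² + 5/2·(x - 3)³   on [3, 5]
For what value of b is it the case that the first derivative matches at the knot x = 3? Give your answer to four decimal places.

S_0'(x) = 2 - 4·(x - 2) - 21/2·(x - 2)², so S_0'(3) = -25/2. On the right, S_1'(3) = b, so b = -25/2.

-12.5000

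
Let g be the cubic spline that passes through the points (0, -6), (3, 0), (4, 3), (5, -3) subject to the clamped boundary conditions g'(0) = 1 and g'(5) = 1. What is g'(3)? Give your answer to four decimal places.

5.4483

Write σ_i for g''(x_i). With h_i = 3, 1, 1 and divided differences Δ_i = 2, 3, -6, the continuity of g' gives the tridiagonal system
  3·σ_0 + 8·σ_1 + 1·σ_2 = 6(Δ_1 - Δ_0) = 6
  1·σ_1 + 4·σ_2 + 1·σ_3 = 6(Δ_2 - Δ_1) = -54
Clamped end conditions give two more equations: 2h_0·σ_0 + h_0·σ_1 = 6(Δ_0 - g'(0)) = 6 and h_2·σ_2 + 2h_2·σ_3 = 6(g'(5) - Δ_2) = 42.
Forward elimination and back-substitution give σ_0 = -28/29, σ_1 = 114/29, σ_2 = -654/29, σ_3 = 936/29.
On [3, 4], g'(x) = b_1 + 2c_1·(x - 3) + 3d_1·(x - 3)² with b_1 = Δ_1 - h_1(2σ_1 + σ_2)/6 = 158/29, c_1 = σ_1/2 = 57/29, d_1 = (σ_2 - σ_1)/(6h_1) = -128/29. So g'(3) = 158/29.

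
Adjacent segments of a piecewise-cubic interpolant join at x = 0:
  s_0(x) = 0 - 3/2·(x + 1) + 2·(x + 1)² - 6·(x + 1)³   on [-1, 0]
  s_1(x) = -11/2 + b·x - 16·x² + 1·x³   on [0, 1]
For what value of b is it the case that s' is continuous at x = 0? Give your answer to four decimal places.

-15.5000

s_0'(x) = -3/2 + 4·(x + 1) - 18·(x + 1)², so s_0'(0) = -31/2. On the right, s_1'(0) = b, so b = -31/2.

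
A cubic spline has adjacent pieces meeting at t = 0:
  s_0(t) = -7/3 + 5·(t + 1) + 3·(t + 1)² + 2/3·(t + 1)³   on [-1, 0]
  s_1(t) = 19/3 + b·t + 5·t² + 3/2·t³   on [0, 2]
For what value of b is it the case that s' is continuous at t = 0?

s_0'(t) = 5 + 6·(t + 1) + 2·(t + 1)², so s_0'(0) = 13. On the right, s_1'(0) = b, so b = 13.

13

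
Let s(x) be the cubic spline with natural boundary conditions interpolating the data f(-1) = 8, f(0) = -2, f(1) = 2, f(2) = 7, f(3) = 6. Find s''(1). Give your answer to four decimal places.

-1.7143

Write σ_i for s''(x_i). With h_i = 1, 1, 1, 1 and divided differences Δ_i = -10, 4, 5, -1, the continuity of s' gives the tridiagonal system
  1·σ_0 + 4·σ_1 + 1·σ_2 = 6(Δ_1 - Δ_0) = 84
  1·σ_1 + 4·σ_2 + 1·σ_3 = 6(Δ_2 - Δ_1) = 6
  1·σ_2 + 4·σ_3 + 1·σ_4 = 6(Δ_3 - Δ_2) = -36
Natural end conditions: σ_0 = σ_4 = 0.
Solving the tridiagonal system: σ_0 = 0, σ_1 = 150/7, σ_2 = -12/7, σ_3 = -60/7, σ_4 = 0.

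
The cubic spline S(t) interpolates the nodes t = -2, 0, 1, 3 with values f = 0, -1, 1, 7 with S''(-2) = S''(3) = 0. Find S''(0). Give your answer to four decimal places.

2.4000

Let M_i = S''(x_i). Step sizes h_i = 2, 1, 2; slopes of the chords Δ_i = (y_(i+1) - y_i)/h_i = -1/2, 2, 3.
  2·M_0 + 6·M_1 + 1·M_2 = 6(Δ_1 - Δ_0) = 15
  1·M_1 + 6·M_2 + 2·M_3 = 6(Δ_2 - Δ_1) = 6
Natural end conditions: M_0 = M_3 = 0.
Hence M_0 = 0, M_1 = 12/5, M_2 = 3/5, M_3 = 0.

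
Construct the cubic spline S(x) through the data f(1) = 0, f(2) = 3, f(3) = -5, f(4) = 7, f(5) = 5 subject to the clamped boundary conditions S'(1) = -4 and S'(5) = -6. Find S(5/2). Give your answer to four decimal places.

Let m_i = S''(x_i). Step sizes h_i = 1, 1, 1, 1; slopes of the chords Δ_i = (y_(i+1) - y_i)/h_i = 3, -8, 12, -2.
  1·m_0 + 4·m_1 + 1·m_2 = 6(Δ_1 - Δ_0) = -66
  1·m_1 + 4·m_2 + 1·m_3 = 6(Δ_2 - Δ_1) = 120
  1·m_2 + 4·m_3 + 1·m_4 = 6(Δ_3 - Δ_2) = -84
Clamped end conditions give two more equations: 2h_0·m_0 + h_0·m_1 = 6(Δ_0 - S'(1)) = 42 and h_3·m_3 + 2h_3·m_4 = 6(S'(5) - Δ_3) = -24.
Solving: m_0 = 1129/28, m_1 = -541/14, m_2 = 193/4, m_3 = -481/14, m_4 = 145/28.
On [2, 3], S(x) = 3 - 177/56·(x - 2) - 541/28·(x - 2)² + 811/56·(x - 2)³.
With (x - 2) = 1/2: S(5/2) = -717/448.

-1.6004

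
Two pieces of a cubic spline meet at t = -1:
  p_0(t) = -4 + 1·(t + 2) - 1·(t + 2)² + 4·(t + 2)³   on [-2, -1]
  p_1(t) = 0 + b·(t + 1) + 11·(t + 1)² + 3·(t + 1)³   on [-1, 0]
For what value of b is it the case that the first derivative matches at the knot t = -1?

p_0'(t) = 1 - 2·(t + 2) + 12·(t + 2)², so p_0'(-1) = 11. On the right, p_1'(-1) = b, so b = 11.

11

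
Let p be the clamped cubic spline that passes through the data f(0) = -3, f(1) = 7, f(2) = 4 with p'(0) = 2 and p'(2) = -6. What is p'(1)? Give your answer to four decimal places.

Write m_i for p''(x_i). With h_i = 1, 1 and divided differences Δ_i = 10, -3, the continuity of p' gives the tridiagonal system
  1·m_0 + 4·m_1 + 1·m_2 = 6(Δ_1 - Δ_0) = -78
Clamped end conditions give two more equations: 2h_0·m_0 + h_0·m_1 = 6(Δ_0 - p'(0)) = 48 and h_1·m_1 + 2h_1·m_2 = 6(p'(2) - Δ_1) = -18.
Hence m_0 = 79/2, m_1 = -31, m_2 = 13/2.
On [1, 2], p'(x) = b_1 + 2c_1·(x - 1) + 3d_1·(x - 1)² with b_1 = Δ_1 - h_1(2m_1 + m_2)/6 = 25/4, c_1 = m_1/2 = -31/2, d_1 = (m_2 - m_1)/(6h_1) = 25/4. So p'(1) = 25/4.

6.2500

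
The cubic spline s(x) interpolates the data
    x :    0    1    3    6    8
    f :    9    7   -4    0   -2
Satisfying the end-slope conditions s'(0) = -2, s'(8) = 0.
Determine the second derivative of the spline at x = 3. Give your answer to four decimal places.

Let σ_i = s''(x_i). Step sizes h_i = 1, 2, 3, 2; slopes of the chords Δ_i = (y_(i+1) - y_i)/h_i = -2, -11/2, 4/3, -1.
  1·σ_0 + 6·σ_1 + 2·σ_2 = 6(Δ_1 - Δ_0) = -21
  2·σ_1 + 10·σ_2 + 3·σ_3 = 6(Δ_2 - Δ_1) = 41
  3·σ_2 + 10·σ_3 + 2·σ_4 = 6(Δ_3 - Δ_2) = -14
Clamped end conditions give two more equations: 2h_0·σ_0 + h_0·σ_1 = 6(Δ_0 - s'(0)) = 0 and h_3·σ_3 + 2h_3·σ_4 = 6(s'(8) - Δ_3) = 6.
Forward elimination and back-substitution give σ_0 = 121/39, σ_1 = -242/39, σ_2 = 256/39, σ_3 = -53/13, σ_4 = 46/13.

6.5641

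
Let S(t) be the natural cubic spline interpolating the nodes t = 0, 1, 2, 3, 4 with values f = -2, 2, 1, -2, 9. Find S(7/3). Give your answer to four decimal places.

Put σ_i = S'' at the i-th knot. Here h = (1, 1, 1, 1) and Δ = (4, -1, -3, 11), so the interior equations h_(i-1)·σ_(i-1) + 2(h_(i-1)+h_i)·σ_i + h_i·σ_(i+1) = 6(Δ_i − Δ_(i-1)) read
  1·σ_0 + 4·σ_1 + 1·σ_2 = 6(Δ_1 - Δ_0) = -30
  1·σ_1 + 4·σ_2 + 1·σ_3 = 6(Δ_2 - Δ_1) = -12
  1·σ_2 + 4·σ_3 + 1·σ_4 = 6(Δ_3 - Δ_2) = 84
Natural end conditions: σ_0 = σ_4 = 0.
Solving the tridiagonal system: σ_0 = 0, σ_1 = -159/28, σ_2 = -51/7, σ_3 = 639/28, σ_4 = 0.
On [2, 3], S(t) = 1 - 35/8·(t - 2) - 51/14·(t - 2)² + 281/56·(t - 2)³.
With (t - 2) = 1/3: S(7/3) = -128/189.

-0.6772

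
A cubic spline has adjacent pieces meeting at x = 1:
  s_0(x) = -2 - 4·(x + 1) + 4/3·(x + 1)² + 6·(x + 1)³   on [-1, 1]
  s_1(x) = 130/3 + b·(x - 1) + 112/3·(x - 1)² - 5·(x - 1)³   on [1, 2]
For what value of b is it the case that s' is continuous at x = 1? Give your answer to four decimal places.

s_0'(x) = -4 + 8/3·(x + 1) + 18·(x + 1)², so s_0'(1) = 220/3. On the right, s_1'(1) = b, so b = 220/3.

73.3333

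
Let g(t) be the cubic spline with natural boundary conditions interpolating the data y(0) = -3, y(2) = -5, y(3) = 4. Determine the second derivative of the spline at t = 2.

Write M_i for g''(x_i). With h_i = 2, 1 and divided differences Δ_i = -1, 9, the continuity of g' gives the tridiagonal system
  2·M_0 + 6·M_1 + 1·M_2 = 6(Δ_1 - Δ_0) = 60
Natural end conditions: M_0 = M_2 = 0.
Solving the tridiagonal system: M_0 = 0, M_1 = 10, M_2 = 0.

10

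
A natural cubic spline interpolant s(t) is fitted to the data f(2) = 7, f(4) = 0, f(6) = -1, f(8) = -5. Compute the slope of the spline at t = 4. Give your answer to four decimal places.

-1.7000

With M_i denoting the second derivative at x_i, h_i = 2, 2, 2, and Δ_i = (y_(i+1) − y_i)/h_i = -7/2, -1/2, -2:
  2·M_0 + 8·M_1 + 2·M_2 = 6(Δ_1 - Δ_0) = 18
  2·M_1 + 8·M_2 + 2·M_3 = 6(Δ_2 - Δ_1) = -9
Natural end conditions: M_0 = M_3 = 0.
Forward elimination and back-substitution give M_0 = 0, M_1 = 27/10, M_2 = -9/5, M_3 = 0.
On [4, 6], s'(t) = b_1 + 2c_1·(t - 4) + 3d_1·(t - 4)² with b_1 = Δ_1 - h_1(2M_1 + M_2)/6 = -17/10, c_1 = M_1/2 = 27/20, d_1 = (M_2 - M_1)/(6h_1) = -3/8. So s'(4) = -17/10.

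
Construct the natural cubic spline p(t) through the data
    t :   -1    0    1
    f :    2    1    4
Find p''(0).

Write M_i for p''(x_i). With h_i = 1, 1 and divided differences Δ_i = -1, 3, the continuity of p' gives the tridiagonal system
  1·M_0 + 4·M_1 + 1·M_2 = 6(Δ_1 - Δ_0) = 24
Natural end conditions: M_0 = M_2 = 0.
Solving: M_0 = 0, M_1 = 6, M_2 = 0.

6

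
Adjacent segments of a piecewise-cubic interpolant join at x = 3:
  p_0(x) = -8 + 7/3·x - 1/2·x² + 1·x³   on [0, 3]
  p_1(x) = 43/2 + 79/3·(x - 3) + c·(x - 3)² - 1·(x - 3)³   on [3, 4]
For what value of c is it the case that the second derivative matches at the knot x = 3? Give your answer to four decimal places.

p_0''(x) = -1 + 6·x, so p_0''(3) = 17. On the right, p_1''(3) = 2c, so c = 17/2.

8.5000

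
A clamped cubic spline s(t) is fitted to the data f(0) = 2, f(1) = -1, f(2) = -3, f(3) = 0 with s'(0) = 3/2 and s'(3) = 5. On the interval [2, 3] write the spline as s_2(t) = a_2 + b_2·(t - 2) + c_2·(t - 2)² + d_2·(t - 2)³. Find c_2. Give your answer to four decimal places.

Put M_i = s'' at the i-th knot. Here h = (1, 1, 1) and Δ = (-3, -2, 3), so the interior equations h_(i-1)·M_(i-1) + 2(h_(i-1)+h_i)·M_i + h_i·M_(i+1) = 6(Δ_i − Δ_(i-1)) read
  1·M_0 + 4·M_1 + 1·M_2 = 6(Δ_1 - Δ_0) = 6
  1·M_1 + 4·M_2 + 1·M_3 = 6(Δ_2 - Δ_1) = 30
Clamped end conditions give two more equations: 2h_0·M_0 + h_0·M_1 = 6(Δ_0 - s'(0)) = -27 and h_2·M_2 + 2h_2·M_3 = 6(s'(3) - Δ_2) = 12.
Hence M_0 = -232/15, M_1 = 59/15, M_2 = 86/15, M_3 = 47/15.
On [2, 3], with s_2(t) = a_2 + b_2·(t - 2) + c_2·(t - 2)² + d_2·(t - 2)³: c_2 = M_2/2 = 43/15, d_2 = (M_3 - M_2)/(6h_2) = -13/30, b_2 = Δ_2 - h_2(2M_2 + M_3)/6 = 17/30.

2.8667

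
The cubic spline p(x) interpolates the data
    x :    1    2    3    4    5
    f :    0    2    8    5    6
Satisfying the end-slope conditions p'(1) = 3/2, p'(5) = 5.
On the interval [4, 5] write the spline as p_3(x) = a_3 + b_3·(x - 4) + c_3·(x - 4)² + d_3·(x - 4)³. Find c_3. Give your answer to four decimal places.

4.3750

Let M_i = p''(x_i). Step sizes h_i = 1, 1, 1, 1; slopes of the chords Δ_i = (y_(i+1) - y_i)/h_i = 2, 6, -3, 1.
  1·M_0 + 4·M_1 + 1·M_2 = 6(Δ_1 - Δ_0) = 24
  1·M_1 + 4·M_2 + 1·M_3 = 6(Δ_2 - Δ_1) = -54
  1·M_2 + 4·M_3 + 1·M_4 = 6(Δ_3 - Δ_2) = 24
Clamped end conditions give two more equations: 2h_0·M_0 + h_0·M_1 = 6(Δ_0 - p'(1)) = 3 and h_3·M_3 + 2h_3·M_4 = 6(p'(5) - Δ_3) = 24.
Solving the tridiagonal system: M_0 = -35/8, M_1 = 47/4, M_2 = -149/8, M_3 = 35/4, M_4 = 61/8.
On [4, 5], with p_3(x) = a_3 + b_3·(x - 4) + c_3·(x - 4)² + d_3·(x - 4)³: c_3 = M_3/2 = 35/8, d_3 = (M_4 - M_3)/(6h_3) = -3/16, b_3 = Δ_3 - h_3(2M_3 + M_4)/6 = -51/16.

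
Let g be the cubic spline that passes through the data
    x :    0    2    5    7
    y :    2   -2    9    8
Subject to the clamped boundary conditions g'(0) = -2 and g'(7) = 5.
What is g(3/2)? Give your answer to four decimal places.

-1.8408

Let m_i = g''(x_i). Step sizes h_i = 2, 3, 2; slopes of the chords Δ_i = (y_(i+1) - y_i)/h_i = -2, 11/3, -1/2.
  2·m_0 + 10·m_1 + 3·m_2 = 6(Δ_1 - Δ_0) = 34
  3·m_1 + 10·m_2 + 2·m_3 = 6(Δ_2 - Δ_1) = -25
Clamped end conditions give two more equations: 2h_0·m_0 + h_0·m_1 = 6(Δ_0 - g'(0)) = 0 and h_2·m_2 + 2h_2·m_3 = 6(g'(7) - Δ_2) = 33.
Solving the tridiagonal system: m_0 = -287/96, m_1 = 287/48, m_2 = -317/48, m_3 = 1109/96.
On [0, 2], g(x) = 2 - 2·x - 287/192·x² + 287/384·x³.
With x = 3/2: g(3/2) = -1885/1024.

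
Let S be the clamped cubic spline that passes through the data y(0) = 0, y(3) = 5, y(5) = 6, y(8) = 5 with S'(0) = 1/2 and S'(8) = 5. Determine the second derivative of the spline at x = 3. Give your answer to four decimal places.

With m_i denoting the second derivative at x_i, h_i = 3, 2, 3, and Δ_i = (y_(i+1) − y_i)/h_i = 5/3, 1/2, -1/3:
  3·m_0 + 10·m_1 + 2·m_2 = 6(Δ_1 - Δ_0) = -7
  2·m_1 + 10·m_2 + 3·m_3 = 6(Δ_2 - Δ_1) = -5
Clamped end conditions give two more equations: 2h_0·m_0 + h_0·m_1 = 6(Δ_0 - S'(0)) = 7 and h_2·m_2 + 2h_2·m_3 = 6(S'(8) - Δ_2) = 32.
Hence m_0 = 59/39, m_1 = -9/13, m_2 = -30/13, m_3 = 253/39.

-0.6923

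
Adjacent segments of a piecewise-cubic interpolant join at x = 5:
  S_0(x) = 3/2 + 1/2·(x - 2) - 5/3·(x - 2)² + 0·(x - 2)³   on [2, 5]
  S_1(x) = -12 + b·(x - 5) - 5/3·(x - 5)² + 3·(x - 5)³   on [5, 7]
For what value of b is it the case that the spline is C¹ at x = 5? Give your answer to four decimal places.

-9.5000

S_0'(x) = 1/2 - 10/3·(x - 2) + 0·(x - 2)², so S_0'(5) = -19/2. On the right, S_1'(5) = b, so b = -19/2.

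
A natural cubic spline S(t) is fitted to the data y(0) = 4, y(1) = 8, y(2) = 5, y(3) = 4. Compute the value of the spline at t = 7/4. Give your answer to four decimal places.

Put M_i = S'' at the i-th knot. Here h = (1, 1, 1) and Δ = (4, -3, -1), so the interior equations h_(i-1)·M_(i-1) + 2(h_(i-1)+h_i)·M_i + h_i·M_(i+1) = 6(Δ_i − Δ_(i-1)) read
  1·M_0 + 4·M_1 + 1·M_2 = 6(Δ_1 - Δ_0) = -42
  1·M_1 + 4·M_2 + 1·M_3 = 6(Δ_2 - Δ_1) = 12
Natural end conditions: M_0 = M_3 = 0.
Hence M_0 = 0, M_1 = -12, M_2 = 6, M_3 = 0.
On [1, 2], S(t) = 8 + 0·(t - 1) - 6·(t - 1)² + 3·(t - 1)³.
With (t - 1) = 3/4: S(7/4) = 377/64.

5.8906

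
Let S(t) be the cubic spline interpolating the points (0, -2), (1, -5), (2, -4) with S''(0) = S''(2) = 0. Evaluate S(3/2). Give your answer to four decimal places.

-4.8750

With m_i denoting the second derivative at x_i, h_i = 1, 1, and Δ_i = (y_(i+1) − y_i)/h_i = -3, 1:
  1·m_0 + 4·m_1 + 1·m_2 = 6(Δ_1 - Δ_0) = 24
Natural end conditions: m_0 = m_2 = 0.
Solving the tridiagonal system: m_0 = 0, m_1 = 6, m_2 = 0.
On [1, 2], S(t) = -5 - 1·(t - 1) + 3·(t - 1)² - 1·(t - 1)³.
With (t - 1) = 1/2: S(3/2) = -39/8.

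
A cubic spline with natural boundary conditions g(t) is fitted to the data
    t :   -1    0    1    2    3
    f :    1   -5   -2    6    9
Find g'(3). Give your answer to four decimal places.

1.4643

With m_i denoting the second derivative at x_i, h_i = 1, 1, 1, 1, and Δ_i = (y_(i+1) − y_i)/h_i = -6, 3, 8, 3:
  1·m_0 + 4·m_1 + 1·m_2 = 6(Δ_1 - Δ_0) = 54
  1·m_1 + 4·m_2 + 1·m_3 = 6(Δ_2 - Δ_1) = 30
  1·m_2 + 4·m_3 + 1·m_4 = 6(Δ_3 - Δ_2) = -30
Natural end conditions: m_0 = m_4 = 0.
Solving the tridiagonal system: m_0 = 0, m_1 = 165/14, m_2 = 48/7, m_3 = -129/14, m_4 = 0.
On [2, 3], g'(t) = b_3 + 2c_3·(t - 2) + 3d_3·(t - 2)² with b_3 = Δ_3 - h_3(2m_3 + m_4)/6 = 85/14, c_3 = m_3/2 = -129/28, d_3 = (m_4 - m_3)/(6h_3) = 43/28. So g'(3) = 41/28.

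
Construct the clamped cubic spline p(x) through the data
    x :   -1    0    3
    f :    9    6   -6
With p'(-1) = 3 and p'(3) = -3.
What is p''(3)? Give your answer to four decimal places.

0.2500

With σ_i denoting the second derivative at x_i, h_i = 1, 3, and Δ_i = (y_(i+1) − y_i)/h_i = -3, -4:
  1·σ_0 + 8·σ_1 + 3·σ_2 = 6(Δ_1 - Δ_0) = -6
Clamped end conditions give two more equations: 2h_0·σ_0 + h_0·σ_1 = 6(Δ_0 - p'(-1)) = -36 and h_1·σ_1 + 2h_1·σ_2 = 6(p'(3) - Δ_1) = 6.
Solving the tridiagonal system: σ_0 = -75/4, σ_1 = 3/2, σ_2 = 1/4.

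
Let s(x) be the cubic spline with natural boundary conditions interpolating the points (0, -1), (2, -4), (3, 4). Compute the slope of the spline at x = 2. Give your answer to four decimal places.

4.8333

Let σ_i = s''(x_i). Step sizes h_i = 2, 1; slopes of the chords Δ_i = (y_(i+1) - y_i)/h_i = -3/2, 8.
  2·σ_0 + 6·σ_1 + 1·σ_2 = 6(Δ_1 - Δ_0) = 57
Natural end conditions: σ_0 = σ_2 = 0.
Solving: σ_0 = 0, σ_1 = 19/2, σ_2 = 0.
On [2, 3], s'(x) = b_1 + 2c_1·(x - 2) + 3d_1·(x - 2)² with b_1 = Δ_1 - h_1(2σ_1 + σ_2)/6 = 29/6, c_1 = σ_1/2 = 19/4, d_1 = (σ_2 - σ_1)/(6h_1) = -19/12. So s'(2) = 29/6.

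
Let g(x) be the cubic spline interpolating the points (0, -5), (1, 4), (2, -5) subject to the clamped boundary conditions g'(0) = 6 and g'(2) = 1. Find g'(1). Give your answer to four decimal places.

Put m_i = g'' at the i-th knot. Here h = (1, 1) and Δ = (9, -9), so the interior equations h_(i-1)·m_(i-1) + 2(h_(i-1)+h_i)·m_i + h_i·m_(i+1) = 6(Δ_i − Δ_(i-1)) read
  1·m_0 + 4·m_1 + 1·m_2 = 6(Δ_1 - Δ_0) = -108
Clamped end conditions give two more equations: 2h_0·m_0 + h_0·m_1 = 6(Δ_0 - g'(0)) = 18 and h_1·m_1 + 2h_1·m_2 = 6(g'(2) - Δ_1) = 60.
Solving the tridiagonal system: m_0 = 67/2, m_1 = -49, m_2 = 109/2.
On [1, 2], g'(x) = b_1 + 2c_1·(x - 1) + 3d_1·(x - 1)² with b_1 = Δ_1 - h_1(2m_1 + m_2)/6 = -7/4, c_1 = m_1/2 = -49/2, d_1 = (m_2 - m_1)/(6h_1) = 69/4. So g'(1) = -7/4.

-1.7500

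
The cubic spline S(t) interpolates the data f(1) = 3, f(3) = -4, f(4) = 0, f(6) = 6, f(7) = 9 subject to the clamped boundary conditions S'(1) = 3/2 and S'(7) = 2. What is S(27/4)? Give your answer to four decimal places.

8.3916

Let M_i = S''(x_i). Step sizes h_i = 2, 1, 2, 1; slopes of the chords Δ_i = (y_(i+1) - y_i)/h_i = -7/2, 4, 3, 3.
  2·M_0 + 6·M_1 + 1·M_2 = 6(Δ_1 - Δ_0) = 45
  1·M_1 + 6·M_2 + 2·M_3 = 6(Δ_2 - Δ_1) = -6
  2·M_2 + 6·M_3 + 1·M_4 = 6(Δ_3 - Δ_2) = 0
Clamped end conditions give two more equations: 2h_0·M_0 + h_0·M_1 = 6(Δ_0 - S'(1)) = -30 and h_3·M_3 + 2h_3·M_4 = 6(S'(7) - Δ_3) = -6.
Solving: M_0 = -2581/186, M_1 = 1186/93, M_2 = -350/93, M_3 = 178/93, M_4 = -368/93.
On [6, 7], S(t) = 6 + 281/93·(t - 6) + 89/93·(t - 6)² - 91/93·(t - 6)³.
With (t - 6) = 3/4: S(27/4) = 16649/1984.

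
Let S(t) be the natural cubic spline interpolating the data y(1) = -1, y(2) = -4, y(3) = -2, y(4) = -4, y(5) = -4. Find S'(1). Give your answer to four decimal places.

-4.6607

Let σ_i = S''(x_i). Step sizes h_i = 1, 1, 1, 1; slopes of the chords Δ_i = (y_(i+1) - y_i)/h_i = -3, 2, -2, 0.
  1·σ_0 + 4·σ_1 + 1·σ_2 = 6(Δ_1 - Δ_0) = 30
  1·σ_1 + 4·σ_2 + 1·σ_3 = 6(Δ_2 - Δ_1) = -24
  1·σ_2 + 4·σ_3 + 1·σ_4 = 6(Δ_3 - Δ_2) = 12
Natural end conditions: σ_0 = σ_4 = 0.
Solving the tridiagonal system: σ_0 = 0, σ_1 = 279/28, σ_2 = -69/7, σ_3 = 153/28, σ_4 = 0.
On [1, 2], S'(t) = b_0 + 2c_0·(t - 1) + 3d_0·(t - 1)² with b_0 = Δ_0 - h_0(2σ_0 + σ_1)/6 = -261/56, c_0 = σ_0/2 = 0, d_0 = (σ_1 - σ_0)/(6h_0) = 93/56. So S'(1) = -261/56.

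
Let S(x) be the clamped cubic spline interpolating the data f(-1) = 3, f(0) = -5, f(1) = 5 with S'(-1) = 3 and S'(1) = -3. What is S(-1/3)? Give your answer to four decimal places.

With M_i denoting the second derivative at x_i, h_i = 1, 1, and Δ_i = (y_(i+1) − y_i)/h_i = -8, 10:
  1·M_0 + 4·M_1 + 1·M_2 = 6(Δ_1 - Δ_0) = 108
Clamped end conditions give two more equations: 2h_0·M_0 + h_0·M_1 = 6(Δ_0 - S'(-1)) = -66 and h_1·M_1 + 2h_1·M_2 = 6(S'(1) - Δ_1) = -78.
Forward elimination and back-substitution give M_0 = -63, M_1 = 60, M_2 = -69.
On [-1, 0], S(x) = 3 + 3·(x + 1) - 63/2·(x + 1)² + 41/2·(x + 1)³.
With (x + 1) = 2/3: S(-1/3) = -79/27.

-2.9259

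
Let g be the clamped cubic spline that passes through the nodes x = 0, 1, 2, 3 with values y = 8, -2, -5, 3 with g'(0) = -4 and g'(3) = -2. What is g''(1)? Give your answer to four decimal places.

10.1333

Put σ_i = g'' at the i-th knot. Here h = (1, 1, 1) and Δ = (-10, -3, 8), so the interior equations h_(i-1)·σ_(i-1) + 2(h_(i-1)+h_i)·σ_i + h_i·σ_(i+1) = 6(Δ_i − Δ_(i-1)) read
  1·σ_0 + 4·σ_1 + 1·σ_2 = 6(Δ_1 - Δ_0) = 42
  1·σ_1 + 4·σ_2 + 1·σ_3 = 6(Δ_2 - Δ_1) = 66
Clamped end conditions give two more equations: 2h_0·σ_0 + h_0·σ_1 = 6(Δ_0 - g'(0)) = -36 and h_2·σ_2 + 2h_2·σ_3 = 6(g'(3) - Δ_2) = -60.
Hence σ_0 = -346/15, σ_1 = 152/15, σ_2 = 368/15, σ_3 = -634/15.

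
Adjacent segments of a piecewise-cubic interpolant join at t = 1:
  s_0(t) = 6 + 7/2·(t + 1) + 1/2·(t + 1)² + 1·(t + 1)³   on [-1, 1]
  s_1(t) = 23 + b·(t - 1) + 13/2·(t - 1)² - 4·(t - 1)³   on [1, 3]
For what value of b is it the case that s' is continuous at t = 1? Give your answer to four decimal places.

s_0'(t) = 7/2 + 1·(t + 1) + 3·(t + 1)², so s_0'(1) = 35/2. On the right, s_1'(1) = b, so b = 35/2.

17.5000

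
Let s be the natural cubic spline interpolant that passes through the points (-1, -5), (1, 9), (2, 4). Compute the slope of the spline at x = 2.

-7

Put σ_i = s'' at the i-th knot. Here h = (2, 1) and Δ = (7, -5), so the interior equations h_(i-1)·σ_(i-1) + 2(h_(i-1)+h_i)·σ_i + h_i·σ_(i+1) = 6(Δ_i − Δ_(i-1)) read
  2·σ_0 + 6·σ_1 + 1·σ_2 = 6(Δ_1 - Δ_0) = -72
Natural end conditions: σ_0 = σ_2 = 0.
Hence σ_0 = 0, σ_1 = -12, σ_2 = 0.
On [1, 2], s'(x) = b_1 + 2c_1·(x - 1) + 3d_1·(x - 1)² with b_1 = Δ_1 - h_1(2σ_1 + σ_2)/6 = -1, c_1 = σ_1/2 = -6, d_1 = (σ_2 - σ_1)/(6h_1) = 2. So s'(2) = -7.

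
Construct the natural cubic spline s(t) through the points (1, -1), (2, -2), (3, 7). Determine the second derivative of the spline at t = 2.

Put M_i = s'' at the i-th knot. Here h = (1, 1) and Δ = (-1, 9), so the interior equations h_(i-1)·M_(i-1) + 2(h_(i-1)+h_i)·M_i + h_i·M_(i+1) = 6(Δ_i − Δ_(i-1)) read
  1·M_0 + 4·M_1 + 1·M_2 = 6(Δ_1 - Δ_0) = 60
Natural end conditions: M_0 = M_2 = 0.
Forward elimination and back-substitution give M_0 = 0, M_1 = 15, M_2 = 0.

15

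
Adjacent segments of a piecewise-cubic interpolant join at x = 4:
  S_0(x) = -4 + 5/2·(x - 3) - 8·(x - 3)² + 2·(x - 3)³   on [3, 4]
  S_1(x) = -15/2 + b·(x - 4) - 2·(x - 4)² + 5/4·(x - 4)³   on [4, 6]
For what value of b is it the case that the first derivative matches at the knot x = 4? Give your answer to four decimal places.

-7.5000

S_0'(x) = 5/2 - 16·(x - 3) + 6·(x - 3)², so S_0'(4) = -15/2. On the right, S_1'(4) = b, so b = -15/2.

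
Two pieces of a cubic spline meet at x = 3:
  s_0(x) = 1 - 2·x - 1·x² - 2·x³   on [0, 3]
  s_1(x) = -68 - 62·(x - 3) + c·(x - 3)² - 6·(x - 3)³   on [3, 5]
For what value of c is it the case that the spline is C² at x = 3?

-19

s_0''(x) = -2 - 12·x, so s_0''(3) = -38. On the right, s_1''(3) = 2c, so c = -19.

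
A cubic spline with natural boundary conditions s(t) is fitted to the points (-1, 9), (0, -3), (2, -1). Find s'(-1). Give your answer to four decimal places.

-14.1667

With M_i denoting the second derivative at x_i, h_i = 1, 2, and Δ_i = (y_(i+1) − y_i)/h_i = -12, 1:
  1·M_0 + 6·M_1 + 2·M_2 = 6(Δ_1 - Δ_0) = 78
Natural end conditions: M_0 = M_2 = 0.
Forward elimination and back-substitution give M_0 = 0, M_1 = 13, M_2 = 0.
On [-1, 0], s'(t) = b_0 + 2c_0·(t + 1) + 3d_0·(t + 1)² with b_0 = Δ_0 - h_0(2M_0 + M_1)/6 = -85/6, c_0 = M_0/2 = 0, d_0 = (M_1 - M_0)/(6h_0) = 13/6. So s'(-1) = -85/6.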